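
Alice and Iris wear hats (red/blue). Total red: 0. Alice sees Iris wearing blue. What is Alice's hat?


Total red = 0, Iris = blue
Red accounted for: 0
Remaining for Alice: 0
Alice's hat is blue.

blue


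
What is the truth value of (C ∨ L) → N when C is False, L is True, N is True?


C = False, L = True, N = True
Step 1: C ∨ L = False OR True = True
Step 2: (True) → N: false only when antecedent=True and N=False.
Result: True

True


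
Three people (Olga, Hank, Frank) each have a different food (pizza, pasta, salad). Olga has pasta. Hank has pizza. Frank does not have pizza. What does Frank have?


From clues:
  Hank → pizza
  Olga → pasta
By elimination, Frank gets the remaining.

salad


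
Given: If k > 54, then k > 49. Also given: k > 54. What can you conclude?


Modus ponens: P → Q, P ⊢ Q
P: k > 54
Q: k > 49
We have P → Q and P is true.
By modus ponens, Q must be true.

k > 49


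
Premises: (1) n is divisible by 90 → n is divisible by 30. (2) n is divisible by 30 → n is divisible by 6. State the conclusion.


Hypothetical syllogism: P → Q, Q → R ⊢ P → R
Premise 1: n is divisible by 90 → n is divisible by 30
Premise 2: n is divisible by 30 → n is divisible by 6
Chain the implications: the middle term (n is divisible by 30) links the two.
Conclusion: If n is divisible by 90, then n is divisible by 6.

If n is divisible by 90, then n is divisible by 6.


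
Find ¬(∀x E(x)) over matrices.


Original: ∀x E(x)
Rule: ¬∀→∃, ¬∃→∀, negate predicate.
Negation: ∃x ¬E(x)

∃x ¬E(x)


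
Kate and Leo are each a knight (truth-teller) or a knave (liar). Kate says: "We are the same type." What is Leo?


Kate says: "We are the same type."
Case 1: Kate is a Knight (truth-teller)
  Statement is true → they ARE the same → Leo is also a Knight
Case 2: Kate is a Knave (liar)
  Statement is false → they are NOT the same → Leo is a Knight
In both cases, Leo is a Knight.

Knight


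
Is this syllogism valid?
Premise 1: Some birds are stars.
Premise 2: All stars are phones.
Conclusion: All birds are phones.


Premise 1: Some birds are stars.
Premise 2: All stars are phones.
Conclusion: All birds are phones.
Fallacy: illicit minor. The minor term (birds) is distributed in the conclusion ('All birds ...') but undistributed in its premise ('Some birds are stars' doesn't cover all birds).
Only 'Some birds are phones' follows, not 'All'.

Invalid


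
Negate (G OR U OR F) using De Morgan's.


De Morgan's law: ¬(P ∨ Q ∨ R) ≡ ¬P ∧ ¬Q ∧ ¬R
¬(G ∨ U ∨ F) = ¬G ∧ ¬U ∧ ¬F

¬G ∧ ¬U ∧ ¬F


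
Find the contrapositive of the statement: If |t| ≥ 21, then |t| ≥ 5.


Original: If |t| ≥ 21, then |t| ≥ 5
Contrapositive: If ¬Q, then ¬P
Negate Q: not (|t| ≥ 5)
Negate P: not (|t| ≥ 21)

If not (|t| ≥ 5), then not (|t| ≥ 21).


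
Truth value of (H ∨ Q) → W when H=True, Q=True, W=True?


H = True, Q = True, W = True
Expression: (H ∨ Q) → W
Step 1: H ∨ Q = True OR True = True
Step 2: (True) → W = True → True (false only if antecedent True and consequent False) = True

True


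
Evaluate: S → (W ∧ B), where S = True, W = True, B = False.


S = True, W = True, B = False
Step 1: W ∧ B = True AND False = False
Step 2: S → (False): false only when S=True and consequent=False.
Result: False

False


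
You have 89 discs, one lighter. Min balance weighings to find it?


Each weighing has 3 outcomes (left heavy / balance / right heavy), so k weighings distinguish at most 3^k cases; splitting into three near-equal groups achieves this.
Need 3^k ≥ 89: 3^4 = 81 < 89 ≤ 3^5 = 243
k = ⌈log₃(89)⌉ = 5

5


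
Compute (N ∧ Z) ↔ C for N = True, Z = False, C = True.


N = True, Z = False, C = True
Step 1: N ∧ Z = True AND False = False
Step 2: (False) ↔ C: true when both sides have same truth value.
Result: False ↔ True = False

False


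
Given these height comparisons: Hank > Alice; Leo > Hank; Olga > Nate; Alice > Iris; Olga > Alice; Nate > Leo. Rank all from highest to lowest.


Constraints: Hank > Alice; Leo > Hank; Olga > Nate; Alice > Iris; Olga > Alice; Nate > Leo
Method: at each step, the next-highest is the one remaining person who never appears on the smaller side of a constraint between remaining people.
  Step 1: remaining {Iris, Nate, Hank, Leo, Olga, Alice}; on the smaller side: {Iris, Nate, Hank, Leo, Alice} → Olga is next (Olga > Nate; Olga > Alice).
  Step 2: remaining {Iris, Nate, Hank, Leo, Alice}; on the smaller side: {Iris, Hank, Leo, Alice} → Nate is next (Nate > Leo).
  Step 3: remaining {Iris, Hank, Leo, Alice}; on the smaller side: {Iris, Hank, Alice} → Leo is next (Leo > Hank).
  Step 4: remaining {Iris, Hank, Alice}; on the smaller side: {Iris, Alice} → Hank is next (Hank > Alice).
  Step 5: remaining {Iris, Alice}; on the smaller side: {Iris} → Alice is next (Alice > Iris).
  Step 6: only Iris remains → lowest.
Final ranking (highest to lowest):

Olga > Nate > Leo > Hank > Alice > Iris


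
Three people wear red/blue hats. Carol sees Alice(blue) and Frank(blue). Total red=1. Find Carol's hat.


Total red = 1, seen red = 0
Own red = 1 - 0 = 1
Carol's hat is red.

red


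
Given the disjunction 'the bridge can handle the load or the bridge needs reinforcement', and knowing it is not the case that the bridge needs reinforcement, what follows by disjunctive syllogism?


Disjunctive syllogism: P ∨ Q, ¬P ⊢ Q
Disjunction: the bridge can handle the load ∨ the bridge needs reinforcement
We know it is not the case that the bridge needs reinforcement.
By disjunctive syllogism, the other disjunct must be true.

The bridge can handle the load


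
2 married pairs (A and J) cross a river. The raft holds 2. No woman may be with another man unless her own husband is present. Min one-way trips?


Label couples A and J.
1. WA+WJ → (far: WA,WJ; near: HA,HJ)
2. WA ←   (far: WJ; near: HA,HJ,WA)
3. HA+HJ → (far: HA,HJ,WJ; near: WA)
4. HA ←   (far: HJ,WJ; near: HA,WA)  — HA returns, since WA is alone on near bank
5. HA+WA → (far: all four; near: empty)
Every state respects the constraint.
Minimum trips = 5

5


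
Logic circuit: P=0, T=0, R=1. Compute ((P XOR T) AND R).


P XOR T = 0^0 = 0
0 AND 1 = 0

0


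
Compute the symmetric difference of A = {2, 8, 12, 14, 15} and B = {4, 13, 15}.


A = {2, 8, 12, 14, 15}
B = {4, 13, 15}
Operation: symmetric difference
In A only: [2, 8, 12, 14], in B only: [4, 13]

{2, 4, 8, 12, 13, 14}


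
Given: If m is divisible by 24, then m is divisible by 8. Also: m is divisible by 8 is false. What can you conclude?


Modus tollens: P → Q, ¬Q ⊢ ¬P
P: m is divisible by 24
Q: m is divisible by 8
We have P → Q and Q is false.
By modus tollens, P must be false.

It is not the case that m is divisible by 24


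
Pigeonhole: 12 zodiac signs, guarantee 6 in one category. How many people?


Pigeonhole: to guarantee k in one of n categories, need (k-1)×n + 1.
k = 6, n = 12
Minimum = (6-1) × 12 + 1 = 5 × 12 + 1

61


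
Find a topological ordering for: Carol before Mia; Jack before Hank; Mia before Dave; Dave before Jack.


Constraints: Carol before Mia; Jack before Hank; Mia before Dave; Dave before Jack
Method: repeatedly schedule the remaining task that has no remaining task required before it.
  Step 1: remaining {Jack, Carol, Hank, Dave, Mia}; every task except Carol still has a predecessor pending → schedule Carol.
  Step 2: remaining {Jack, Hank, Dave, Mia}; every task except Mia still has a predecessor pending → schedule Mia.
  Step 3: remaining {Jack, Hank, Dave}; every task except Dave still has a predecessor pending → schedule Dave.
  Step 4: remaining {Jack, Hank}; every task except Jack still has a predecessor pending → schedule Jack.
  Step 5: only Hank remains → schedule Hank.
Resulting order:

Carol → Mia → Dave → Jack → Hank


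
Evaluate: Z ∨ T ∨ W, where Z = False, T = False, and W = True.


Z = False, T = False, W = True
Step 1: Z ∨ T = False OR False = False
Step 2: False ∨ W = False OR True = True
OR is true when at least one operand is true.

True


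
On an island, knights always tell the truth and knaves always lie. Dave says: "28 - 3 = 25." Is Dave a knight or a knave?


Statement: "28 - 3 = 25."
Actual: 28 - 3 = 25
Claimed: 25
Statement is TRUE → Dave tells the truth → Knight

Knight


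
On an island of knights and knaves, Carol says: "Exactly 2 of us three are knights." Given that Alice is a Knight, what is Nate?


Carol claims exactly 2 knights among Carol, Alice, Nate.
Given: Alice is a Knight.

Case 1: Carol is a Knight (tells truth)
  Then exactly 2 of the three are knights.
  Counting Carol, Alice: 2 knight(s) so far. Need 0 more → Nate = Knave.
Case 2: Carol is a Knave (lies)
  Then the count is NOT 2.
  If Nate = Knight, count = 2 = 2 → claim would be true, contradicts lie.
  If Nate = Knave, count = 1 ≠ 2 → lie confirmed ✓

Nate is a Knave.

Knave


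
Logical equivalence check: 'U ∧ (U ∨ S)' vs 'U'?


Expression 1: U ∧ (U ∨ S)
Expression 2: U
Truth table (U S | Expr1 Expr2):
  T T |   T     T
  T F |   T     T
  F T |   F     F
  F F |   F     F
All 4 rows agree, so the expressions are logically equivalent.

Yes


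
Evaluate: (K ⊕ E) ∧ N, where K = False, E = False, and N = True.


K = False, E = False, N = True
Step 1: K ⊕ E = False XOR False = False
Step 2: False ∧ N = False AND True = False
XOR true when exactly one of K,E is true; then AND with N.

False


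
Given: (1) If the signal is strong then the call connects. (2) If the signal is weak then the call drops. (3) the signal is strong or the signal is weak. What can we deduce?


Constructive dilemma: (P → Q) ∧ (R → S), P ∨ R ⊢ Q ∨ S
Premise 1: the signal is strong → the call connects
Premise 2: the signal is weak → the call drops
Premise 3: the signal is strong ∨ the signal is weak
Case 1: Assuming the signal is strong, then by Premise 1, the call connects.
Case 2: Assuming the signal is weak, then by Premise 2, the call drops.
Since one of the signal is strong or the signal is weak must hold, we get the call connects or the call drops.

The call connects or the call drops.


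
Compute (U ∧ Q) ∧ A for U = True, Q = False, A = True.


U = True, Q = False, A = True
Step 1: U ∧ Q = True AND False = False
Step 2: False ∧ A = False AND True = False
AND is true only when ALL operands are true.

False


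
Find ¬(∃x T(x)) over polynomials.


Original: ∃x T(x)
Rule: ¬∀→∃, ¬∃→∀, negate predicate.
Negation: ∀x ¬T(x)

∀x ¬T(x)


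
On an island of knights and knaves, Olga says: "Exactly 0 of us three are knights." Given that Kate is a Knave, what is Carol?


Olga claims exactly 0 knights among Olga, Kate, Carol.
Given: Kate is a Knave.

Case 1: Olga is a Knight (tells truth)
  Then exactly 0 of the three are knights.
  Counting Olga, Kate: 1 knight(s) so far. Need -1 more → impossible.
Case 2: Olga is a Knave (lies)
  Then the count is NOT 0.
  If Carol = Knave, count = 0 = 0 → claim would be true, contradicts lie.
  If Carol = Knight, count = 1 ≠ 0 → lie confirmed ✓

Carol is a Knight.

Knight


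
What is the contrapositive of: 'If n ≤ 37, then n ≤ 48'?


Original: If n ≤ 37, then n ≤ 48
Contrapositive: If ¬Q, then ¬P
Negate Q: not (n ≤ 48)
Negate P: not (n ≤ 37)

If not (n ≤ 48), then not (n ≤ 37).


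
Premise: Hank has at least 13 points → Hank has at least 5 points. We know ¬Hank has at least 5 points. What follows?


Modus tollens: P → Q, ¬Q ⊢ ¬P
P: Hank has at least 13 points
Q: Hank has at least 5 points
We have P → Q and Q is false.
By modus tollens, P must be false.

It is not the case that Hank has at least 13 points


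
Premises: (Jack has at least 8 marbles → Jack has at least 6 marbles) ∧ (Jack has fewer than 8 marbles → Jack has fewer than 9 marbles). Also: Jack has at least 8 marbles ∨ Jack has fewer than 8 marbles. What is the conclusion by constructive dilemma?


Constructive dilemma: (P → Q) ∧ (R → S), P ∨ R ⊢ Q ∨ S
Premise 1: Jack has at least 8 marbles → Jack has at least 6 marbles
Premise 2: Jack has fewer than 8 marbles → Jack has fewer than 9 marbles
Premise 3: Jack has at least 8 marbles ∨ Jack has fewer than 8 marbles
Case 1: Assuming Jack has at least 8 marbles, then by Premise 1, Jack has at least 6 marbles.
Case 2: Assuming Jack has fewer than 8 marbles, then by Premise 2, Jack has fewer than 9 marbles.
Since one of Jack has at least 8 marbles or Jack has fewer than 8 marbles must hold, we get Jack has at least 6 marbles or Jack has fewer than 9 marbles.

Jack has at least 6 marbles or Jack has fewer than 9 marbles.


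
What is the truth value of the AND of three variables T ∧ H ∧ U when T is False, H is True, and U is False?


T = False, H = True, U = False
Step 1: T ∧ H = False AND True = False
Step 2: (False) ∧ U = (False) AND False = False
AND is true only when ALL operands are true.

False


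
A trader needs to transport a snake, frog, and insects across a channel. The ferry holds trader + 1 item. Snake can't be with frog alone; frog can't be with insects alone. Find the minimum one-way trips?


1. trader+frog → 2. trader ← 3. trader+snake → 4. trader+frog ← 5. trader+insects → 6. trader ← 7. trader+frog →
Minimum trips = 7

7


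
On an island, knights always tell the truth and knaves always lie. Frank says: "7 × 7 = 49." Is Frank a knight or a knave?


Statement: "7 × 7 = 49."
Actual: 7 × 7 = 49
Claimed: 49
Statement is TRUE → Frank tells the truth → Knight

Knight


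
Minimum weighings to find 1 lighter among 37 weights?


Each weighing has 3 outcomes (left heavy / balance / right heavy), so k weighings distinguish at most 3^k cases; splitting into three near-equal groups achieves this.
Need 3^k ≥ 37: 3^3 = 27 < 37 ≤ 3^4 = 81
k = ⌈log₃(37)⌉ = 4

4


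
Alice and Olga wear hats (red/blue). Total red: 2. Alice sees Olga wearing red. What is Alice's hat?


Total red = 2, Olga = red
Red accounted for: 1
Remaining for Alice: 1
Alice's hat is red.

red


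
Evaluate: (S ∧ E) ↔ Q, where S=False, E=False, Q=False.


S = False, E = False, Q = False
Expression: (S ∧ E) ↔ Q
Step 1: S ∧ E = False AND False = False
Step 2: (False) ↔ Q = (False iff False) = True

True


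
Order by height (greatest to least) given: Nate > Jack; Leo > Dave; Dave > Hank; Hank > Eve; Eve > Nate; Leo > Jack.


Constraints: Nate > Jack; Leo > Dave; Dave > Hank; Hank > Eve; Eve > Nate; Leo > Jack
Method: at each step, the next-highest is the one remaining person who never appears on the smaller side of a constraint between remaining people.
  Step 1: remaining {Jack, Nate, Hank, Leo, Dave, Eve}; on the smaller side: {Jack, Nate, Hank, Dave, Eve} → Leo is next (Leo > Dave; Leo > Jack).
  Step 2: remaining {Jack, Nate, Hank, Dave, Eve}; on the smaller side: {Jack, Nate, Hank, Eve} → Dave is next (Dave > Hank).
  Step 3: remaining {Jack, Nate, Hank, Eve}; on the smaller side: {Jack, Nate, Eve} → Hank is next (Hank > Eve).
  Step 4: remaining {Jack, Nate, Eve}; on the smaller side: {Jack, Nate} → Eve is next (Eve > Nate).
  Step 5: remaining {Jack, Nate}; on the smaller side: {Jack} → Nate is next (Nate > Jack).
  Step 6: only Jack remains → lowest.
Final ranking (highest to lowest):

Leo > Dave > Hank > Eve > Nate > Jack


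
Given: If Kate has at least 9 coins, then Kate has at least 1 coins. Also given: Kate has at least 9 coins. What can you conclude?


Modus ponens: P → Q, P ⊢ Q
P: Kate has at least 9 coins
Q: Kate has at least 1 coins
We have P → Q and P is true.
By modus ponens, Q must be true.

Kate has at least 1 coins


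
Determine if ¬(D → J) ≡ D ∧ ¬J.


Expression 1: ¬(D → J)
Expression 2: D ∧ ¬J
Truth table (D J | Expr1 Expr2):
  T T |   F     F
  T F |   T     T
  F T |   F     F
  F F |   F     F
All 4 rows agree, so the expressions are logically equivalent.

Yes


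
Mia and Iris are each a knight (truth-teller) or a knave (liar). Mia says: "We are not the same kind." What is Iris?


Mia says: "We are not the same kind."
Case 1: Mia is a Knight (truth-teller)
  Statement is true → they ARE different → Iris is a Knave
Case 2: Mia is a Knave (liar)
  Statement is false → they are NOT different → Iris is a Knave
In both cases, Iris is a Knave.

Knave


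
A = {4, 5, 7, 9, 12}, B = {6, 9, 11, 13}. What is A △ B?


A = {4, 5, 7, 9, 12}
B = {6, 9, 11, 13}
Operation: symmetric difference
In A only: [4, 5, 7, 12], in B only: [6, 11, 13]

{4, 5, 6, 7, 11, 12, 13}


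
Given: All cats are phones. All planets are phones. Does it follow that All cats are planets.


Premise 1: All cats are phones.
Premise 2: All planets are phones.
Conclusion: All cats are planets.
Fallacy: undistributed middle. phones is predicate in both.
Counterexample: cats and planets could be disjoint subsets of phones.

Invalid


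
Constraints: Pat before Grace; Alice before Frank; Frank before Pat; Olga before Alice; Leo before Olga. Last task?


Constraints: Pat before Grace; Alice before Frank; Frank before Pat; Olga before Alice; Leo before Olga
The last task can have nothing scheduled after it, so it must never appear on the left of a 'before'.
Tasks appearing before some other task: Pat, Alice, Frank, Olga, Leo.
The only task not in that list is Grace → it is last.

Grace


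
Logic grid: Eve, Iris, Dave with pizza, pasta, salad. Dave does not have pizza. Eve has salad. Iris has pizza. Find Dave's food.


From clues:
  Eve → salad
  Iris → pizza
By elimination, Dave gets the remaining.

pasta


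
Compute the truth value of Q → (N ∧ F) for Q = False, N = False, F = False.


Q = False, N = False, F = False
Step 1: N ∧ F = False AND False = False
Step 2: Q → (False): false only when Q=True and consequent=False.
Result: True

True


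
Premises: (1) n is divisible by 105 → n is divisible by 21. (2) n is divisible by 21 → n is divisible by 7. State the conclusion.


Hypothetical syllogism: P → Q, Q → R ⊢ P → R
Premise 1: n is divisible by 105 → n is divisible by 21
Premise 2: n is divisible by 21 → n is divisible by 7
Chain the implications: the middle term (n is divisible by 21) links the two.
Conclusion: If n is divisible by 105, then n is divisible by 7.

If n is divisible by 105, then n is divisible by 7.


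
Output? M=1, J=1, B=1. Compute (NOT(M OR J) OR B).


M OR J = 1
NOT(1) = 0
0 OR 1 = 1

1


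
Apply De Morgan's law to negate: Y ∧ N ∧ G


De Morgan's law: ¬(P ∧ Q ∧ R) ≡ ¬P ∨ ¬Q ∨ ¬R
¬(Y ∧ N ∧ G) = ¬Y ∨ ¬N ∨ ¬G

¬Y ∨ ¬N ∨ ¬G


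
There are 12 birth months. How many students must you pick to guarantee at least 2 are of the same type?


Pigeonhole: to guarantee k in one of n categories, need (k-1)×n + 1.
k = 2, n = 12
Minimum = (2-1) × 12 + 1 = 1 × 12 + 1

13


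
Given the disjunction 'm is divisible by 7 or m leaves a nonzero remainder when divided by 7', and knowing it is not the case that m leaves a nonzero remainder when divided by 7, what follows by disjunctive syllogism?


Disjunctive syllogism: P ∨ Q, ¬P ⊢ Q
Disjunction: m is divisible by 7 ∨ m leaves a nonzero remainder when divided by 7
We know it is not the case that m leaves a nonzero remainder when divided by 7.
By disjunctive syllogism, the other disjunct must be true.

m is divisible by 7


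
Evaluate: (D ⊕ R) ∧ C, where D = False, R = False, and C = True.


D = False, R = False, C = True
Step 1: D ⊕ R = False XOR False = False
Step 2: False ∧ C = False AND True = False
XOR true when exactly one of D,R is true; then AND with C.

False


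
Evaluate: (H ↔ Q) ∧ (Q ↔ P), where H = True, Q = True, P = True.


H = True, Q = True, P = True
Step 1: H ↔ Q is true when H and Q have the same value. Result: True
Step 2: Q ↔ P is true when Q and P have the same value. Result: True
Step 3: True ∧ True = True

True


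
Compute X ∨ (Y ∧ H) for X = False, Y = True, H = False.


X = False, Y = True, H = False
Step 1: Y ∧ H = True AND False = False
Step 2: X ∨ False = False OR False = False
AND evaluated first (higher precedence); then OR applied.

False


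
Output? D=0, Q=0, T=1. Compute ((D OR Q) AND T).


D OR Q = 0|0 = 0
0 AND 1 = 0

0


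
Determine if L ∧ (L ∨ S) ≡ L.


Expression 1: L ∧ (L ∨ S)
Expression 2: L
Truth table (L S | Expr1 Expr2):
  T T |   T     T
  T F |   T     T
  F T |   F     F
  F F |   F     F
All 4 rows agree, so the expressions are logically equivalent.

Yes


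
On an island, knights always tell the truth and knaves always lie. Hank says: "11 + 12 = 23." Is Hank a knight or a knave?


Statement: "11 + 12 = 23."
Actual: 11 + 12 = 23
Claimed: 23
Statement is TRUE → Hank tells the truth → Knight

Knight


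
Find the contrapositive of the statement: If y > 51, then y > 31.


Original: If y > 51, then y > 31
Contrapositive: If ¬Q, then ¬P
Negate Q: not (y > 31)
Negate P: not (y > 51)

If not (y > 31), then not (y > 51).


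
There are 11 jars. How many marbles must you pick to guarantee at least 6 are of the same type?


Pigeonhole: to guarantee k in one of n categories, need (k-1)×n + 1.
k = 6, n = 11
Minimum = (6-1) × 11 + 1 = 5 × 11 + 1

56


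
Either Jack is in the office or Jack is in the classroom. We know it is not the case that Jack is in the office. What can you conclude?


Disjunctive syllogism: P ∨ Q, ¬P ⊢ Q
Disjunction: Jack is in the office ∨ Jack is in the classroom
We know it is not the case that Jack is in the office.
By disjunctive syllogism, the other disjunct must be true.

Jack is in the classroom


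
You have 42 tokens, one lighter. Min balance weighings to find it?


Each weighing has 3 outcomes (left heavy / balance / right heavy), so k weighings distinguish at most 3^k cases; splitting into three near-equal groups achieves this.
Need 3^k ≥ 42: 3^3 = 27 < 42 ≤ 3^4 = 81
k = ⌈log₃(42)⌉ = 4

4


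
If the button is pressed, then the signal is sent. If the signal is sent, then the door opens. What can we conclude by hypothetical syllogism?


Hypothetical syllogism: P → Q, Q → R ⊢ P → R
Premise 1: the button is pressed → the signal is sent
Premise 2: the signal is sent → the door opens
Chain the implications: the middle term (the signal is sent) links the two.
Conclusion: If the button is pressed, then the door opens.

If the button is pressed, then the door opens.


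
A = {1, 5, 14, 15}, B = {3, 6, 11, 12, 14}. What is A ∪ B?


A = {1, 5, 14, 15}
B = {3, 6, 11, 12, 14}
Operation: union
All elements combined: 1, 3, 5, 6, 11, 12, 14, 15

{1, 3, 5, 6, 11, 12, 14, 15}


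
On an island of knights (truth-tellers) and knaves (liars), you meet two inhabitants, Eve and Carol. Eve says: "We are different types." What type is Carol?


Eve says: "We are different types."
Case 1: Eve is a Knight (truth-teller)
  Statement is true → they ARE different → Carol is a Knave
Case 2: Eve is a Knave (liar)
  Statement is false → they are NOT different → Carol is a Knave
In both cases, Carol is a Knave.

Knave


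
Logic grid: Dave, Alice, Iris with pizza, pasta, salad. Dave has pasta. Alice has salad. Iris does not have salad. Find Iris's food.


From clues:
  Dave → pasta
  Alice → salad
By elimination, Iris gets the remaining.

pizza


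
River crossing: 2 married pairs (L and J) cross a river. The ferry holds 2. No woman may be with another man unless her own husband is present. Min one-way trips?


Label couples L and J.
1. WL+WJ → (far: WL,WJ; near: HL,HJ)
2. WL ←   (far: WJ; near: HL,HJ,WL)
3. HL+HJ → (far: HL,HJ,WJ; near: WL)
4. HL ←   (far: HJ,WJ; near: HL,WL)  — HL returns, since WL is alone on near bank
5. HL+WL → (far: all four; near: empty)
Every state respects the constraint.
Minimum trips = 5

5


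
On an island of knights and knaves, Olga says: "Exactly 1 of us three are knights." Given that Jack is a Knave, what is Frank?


Olga claims exactly 1 knights among Olga, Jack, Frank.
Given: Jack is a Knave.

Case 1: Olga is a Knight (tells truth)
  Then exactly 1 of the three are knights.
  Counting Olga, Jack: 1 knight(s) so far. Need 0 more → Frank = Knave.
Case 2: Olga is a Knave (lies)
  Then the count is NOT 1.
  If Frank = Knight, count = 1 = 1 → claim would be true, contradicts lie.
  If Frank = Knave, count = 0 ≠ 1 → lie confirmed ✓

Frank is a Knave.

Knave


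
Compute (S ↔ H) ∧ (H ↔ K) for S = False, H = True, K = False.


S = False, H = True, K = False
Step 1: S ↔ H is true when S and H have the same value. Result: False
Step 2: H ↔ K is true when H and K have the same value. Result: False
Step 3: False ∧ False = False

False


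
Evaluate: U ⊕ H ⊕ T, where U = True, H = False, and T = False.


U = True, H = False, T = False
Step 1: U ⊕ H = True XOR False = True
Step 2: True ⊕ T = True XOR False = True
XOR is true when an odd number of operands are true.

True


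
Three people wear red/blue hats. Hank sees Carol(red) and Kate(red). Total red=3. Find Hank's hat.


Total red = 3, seen red = 2
Own red = 3 - 2 = 1
Hank's hat is red.

red


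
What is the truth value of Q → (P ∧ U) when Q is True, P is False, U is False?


Q = True, P = False, U = False
Step 1: P ∧ U = False AND False = False
Step 2: Q → (False): false only when Q=True and consequent=False.
Result: False

False


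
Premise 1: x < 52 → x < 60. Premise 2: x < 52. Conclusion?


Modus ponens: P → Q, P ⊢ Q
P: x < 52
Q: x < 60
We have P → Q and P is true.
By modus ponens, Q must be true.

x < 60


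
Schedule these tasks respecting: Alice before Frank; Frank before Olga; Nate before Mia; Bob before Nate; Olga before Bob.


Constraints: Alice before Frank; Frank before Olga; Nate before Mia; Bob before Nate; Olga before Bob
Method: repeatedly schedule the remaining task that has no remaining task required before it.
  Step 1: remaining {Alice, Frank, Nate, Olga, Bob, Mia}; every task except Alice still has a predecessor pending → schedule Alice.
  Step 2: remaining {Frank, Nate, Olga, Bob, Mia}; every task except Frank still has a predecessor pending → schedule Frank.
  Step 3: remaining {Nate, Olga, Bob, Mia}; every task except Olga still has a predecessor pending → schedule Olga.
  Step 4: remaining {Nate, Bob, Mia}; every task except Bob still has a predecessor pending → schedule Bob.
  Step 5: remaining {Nate, Mia}; every task except Nate still has a predecessor pending → schedule Nate.
  Step 6: only Mia remains → schedule Mia.
Resulting order:

Alice → Frank → Olga → Bob → Nate → Mia


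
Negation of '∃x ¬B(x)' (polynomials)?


Original: ∃x ¬B(x)
Rule: ¬∀→∃, ¬∃→∀, negate predicate.
Negation: ∀x B(x)

∀x B(x)


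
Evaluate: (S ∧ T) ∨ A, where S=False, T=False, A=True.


S = False, T = False, A = True
Expression: (S ∧ T) ∨ A
Step 1: S ∧ T = False AND False = False
Step 2: (False) ∨ A = False OR True = True

True


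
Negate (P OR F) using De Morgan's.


De Morgan's law: ¬(P ∨ Q) ≡ ¬P ∧ ¬Q
¬(P ∨ F) = ¬P ∧ ¬F

¬P ∧ ¬F


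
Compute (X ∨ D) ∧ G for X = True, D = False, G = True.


X = True, D = False, G = True
Step 1: X ∨ D = True OR False = True
Step 2: True ∧ G = True AND True = True
OR is true when at least one operand is true; AND requires both.

True


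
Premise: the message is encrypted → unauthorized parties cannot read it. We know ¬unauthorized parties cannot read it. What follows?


Modus tollens: P → Q, ¬Q ⊢ ¬P
P: the message is encrypted
Q: unauthorized parties cannot read it
We have P → Q and Q is false.
By modus tollens, P must be false.

It is not the case that the message is encrypted


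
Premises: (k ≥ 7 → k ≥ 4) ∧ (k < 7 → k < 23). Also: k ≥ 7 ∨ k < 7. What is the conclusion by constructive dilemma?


Constructive dilemma: (P → Q) ∧ (R → S), P ∨ R ⊢ Q ∨ S
Premise 1: k ≥ 7 → k ≥ 4
Premise 2: k < 7 → k < 23
Premise 3: k ≥ 7 ∨ k < 7
Case 1: Assuming k ≥ 7, then by Premise 1, k ≥ 4.
Case 2: Assuming k < 7, then by Premise 2, k < 23.
Since one of k ≥ 7 or k < 7 must hold, we get k ≥ 4 or k < 23.

k ≥ 4 or k < 23.


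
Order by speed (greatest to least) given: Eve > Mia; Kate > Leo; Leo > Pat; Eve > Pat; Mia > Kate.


Constraints: Eve > Mia; Kate > Leo; Leo > Pat; Eve > Pat; Mia > Kate
Method: at each step, the next-highest is the one remaining person who never appears on the smaller side of a constraint between remaining people.
  Step 1: remaining {Mia, Leo, Pat, Eve, Kate}; on the smaller side: {Mia, Leo, Pat, Kate} → Eve is next (Eve > Mia; Eve > Pat).
  Step 2: remaining {Mia, Leo, Pat, Kate}; on the smaller side: {Leo, Pat, Kate} → Mia is next (Mia > Kate).
  Step 3: remaining {Leo, Pat, Kate}; on the smaller side: {Leo, Pat} → Kate is next (Kate > Leo).
  Step 4: remaining {Leo, Pat}; on the smaller side: {Pat} → Leo is next (Leo > Pat).
  Step 5: only Pat remains → lowest.
Final ranking (highest to lowest):

Eve > Mia > Kate > Leo > Pat


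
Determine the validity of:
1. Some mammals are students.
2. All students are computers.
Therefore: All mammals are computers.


Premise 1: Some mammals are students.
Premise 2: All students are computers.
Conclusion: All mammals are computers.
Fallacy: illicit minor. The minor term (mammals) is distributed in the conclusion ('All mammals ...') but undistributed in its premise ('Some mammals are students' doesn't cover all mammals).
Only 'Some mammals are computers' follows, not 'All'.

Invalid


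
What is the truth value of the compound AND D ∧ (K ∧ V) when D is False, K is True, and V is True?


D = False, K = True, V = True
Step 1: K ∧ V = True AND True = True
Step 2: D ∧ True = False AND True = False
AND is true only when ALL operands are true.

False


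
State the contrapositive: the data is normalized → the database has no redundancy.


Original: If the data is normalized, then the database has no redundancy
Contrapositive: If ¬Q, then ¬P
Negate Q: not (the database has no redundancy)
Negate P: not (the data is normalized)

If not (the database has no redundancy), then not (the data is normalized).


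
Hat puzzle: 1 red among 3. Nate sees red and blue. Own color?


Total red = 1, seen red = 1
Own red = 1 - 1 = 0
Nate's hat is blue.

blue


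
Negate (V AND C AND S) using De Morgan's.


De Morgan's law: ¬(P ∧ Q ∧ R) ≡ ¬P ∨ ¬Q ∨ ¬R
¬(V ∧ C ∧ S) = ¬V ∨ ¬C ∨ ¬S

¬V ∨ ¬C ∨ ¬S


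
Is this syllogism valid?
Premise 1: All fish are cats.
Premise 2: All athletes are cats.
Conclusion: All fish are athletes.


Premise 1: All fish are cats.
Premise 2: All athletes are cats.
Conclusion: All fish are athletes.
Fallacy: undistributed middle. cats is predicate in both.
Counterexample: fish and athletes could be disjoint subsets of cats.

Invalid


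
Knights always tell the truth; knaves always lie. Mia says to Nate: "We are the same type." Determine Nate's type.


Mia says: "We are the same type."
Case 1: Mia is a Knight (truth-teller)
  Statement is true → they ARE the same → Nate is also a Knight
Case 2: Mia is a Knave (liar)
  Statement is false → they are NOT the same → Nate is a Knight
In both cases, Nate is a Knight.

Knight


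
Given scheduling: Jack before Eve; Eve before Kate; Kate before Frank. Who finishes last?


Constraints: Jack before Eve; Eve before Kate; Kate before Frank
The last task can have nothing scheduled after it, so it must never appear on the left of a 'before'.
Tasks appearing before some other task: Jack, Eve, Kate.
The only task not in that list is Frank → it is last.

Frank


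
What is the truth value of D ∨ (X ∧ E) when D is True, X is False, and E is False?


D = True, X = False, E = False
Step 1: X ∧ E = False AND False = False
Step 2: D ∨ False = True OR False = True
AND evaluated first (higher precedence); then OR applied.

True


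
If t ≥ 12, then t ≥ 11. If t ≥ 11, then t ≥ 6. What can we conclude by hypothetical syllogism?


Hypothetical syllogism: P → Q, Q → R ⊢ P → R
Premise 1: t ≥ 12 → t ≥ 11
Premise 2: t ≥ 11 → t ≥ 6
Chain the implications: the middle term (t ≥ 11) links the two.
Conclusion: If t ≥ 12, then t ≥ 6.

If t ≥ 12, then t ≥ 6.


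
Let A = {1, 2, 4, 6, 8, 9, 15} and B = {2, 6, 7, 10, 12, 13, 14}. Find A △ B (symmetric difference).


A = {1, 2, 4, 6, 8, 9, 15}
B = {2, 6, 7, 10, 12, 13, 14}
Operation: symmetric difference
In A only: [1, 4, 8, 9, 15], in B only: [7, 10, 12, 13, 14]

{1, 4, 7, 8, 9, 10, 12, 13, 14, 15}


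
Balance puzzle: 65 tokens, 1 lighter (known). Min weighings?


Each weighing has 3 outcomes (left heavy / balance / right heavy), so k weighings distinguish at most 3^k cases; splitting into three near-equal groups achieves this.
Need 3^k ≥ 65: 3^3 = 27 < 65 ≤ 3^4 = 81
k = ⌈log₃(65)⌉ = 4

4


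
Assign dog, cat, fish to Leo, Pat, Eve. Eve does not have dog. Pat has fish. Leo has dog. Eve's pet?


From clues:
  Pat → fish
  Leo → dog
By elimination, Eve gets the remaining.

cat


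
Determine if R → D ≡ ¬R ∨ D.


Expression 1: R → D
Expression 2: ¬R ∨ D
Truth table (R D | Expr1 Expr2):
  T T |   T     T
  T F |   F     F
  F T |   T     T
  F F |   T     T
All 4 rows agree, so the expressions are logically equivalent.

Yes


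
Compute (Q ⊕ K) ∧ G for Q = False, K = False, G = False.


Q = False, K = False, G = False
Step 1: Q ⊕ K = False XOR False = False
Step 2: False ∧ G = False AND False = False
XOR true when exactly one of Q,K is true; then AND with G.

False


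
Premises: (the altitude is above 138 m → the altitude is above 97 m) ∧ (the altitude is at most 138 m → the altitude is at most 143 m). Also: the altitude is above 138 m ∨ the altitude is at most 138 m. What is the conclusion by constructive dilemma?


Constructive dilemma: (P → Q) ∧ (R → S), P ∨ R ⊢ Q ∨ S
Premise 1: the altitude is above 138 m → the altitude is above 97 m
Premise 2: the altitude is at most 138 m → the altitude is at most 143 m
Premise 3: the altitude is above 138 m ∨ the altitude is at most 138 m
Case 1: Assuming the altitude is above 138 m, then by Premise 1, the altitude is above 97 m.
Case 2: Assuming the altitude is at most 138 m, then by Premise 2, the altitude is at most 143 m.
Since one of the altitude is above 138 m or the altitude is at most 138 m must hold, we get the altitude is above 97 m or the altitude is at most 143 m.

The altitude is above 97 m or the altitude is at most 143 m.


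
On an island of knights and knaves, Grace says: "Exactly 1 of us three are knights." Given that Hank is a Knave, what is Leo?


Grace claims exactly 1 knights among Grace, Hank, Leo.
Given: Hank is a Knave.

Case 1: Grace is a Knight (tells truth)
  Then exactly 1 of the three are knights.
  Counting Grace, Hank: 1 knight(s) so far. Need 0 more → Leo = Knave.
Case 2: Grace is a Knave (lies)
  Then the count is NOT 1.
  If Leo = Knight, count = 1 = 1 → claim would be true, contradicts lie.
  If Leo = Knave, count = 0 ≠ 1 → lie confirmed ✓

Leo is a Knave.

Knave


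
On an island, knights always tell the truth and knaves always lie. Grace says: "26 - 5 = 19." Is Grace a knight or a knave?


Statement: "26 - 5 = 19."
Actual: 26 - 5 = 21
Claimed: 19
Statement is FALSE → Grace lies → Knave

Knave


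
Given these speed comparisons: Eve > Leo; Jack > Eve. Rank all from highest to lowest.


Constraints: Eve > Leo; Jack > Eve
Method: at each step, the next-highest is the one remaining person who never appears on the smaller side of a constraint between remaining people.
  Step 1: remaining {Eve, Leo, Jack}; on the smaller side: {Eve, Leo} → Jack is next (Jack > Eve).
  Step 2: remaining {Eve, Leo}; on the smaller side: {Leo} → Eve is next (Eve > Leo).
  Step 3: only Leo remains → lowest.
Final ranking (highest to lowest):

Jack > Eve > Leo


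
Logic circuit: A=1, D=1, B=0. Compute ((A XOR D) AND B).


A XOR D = 1^1 = 0
0 AND 0 = 0

0


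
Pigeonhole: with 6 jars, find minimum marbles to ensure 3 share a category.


Pigeonhole: to guarantee k in one of n categories, need (k-1)×n + 1.
k = 3, n = 6
Minimum = (3-1) × 6 + 1 = 2 × 6 + 1

13


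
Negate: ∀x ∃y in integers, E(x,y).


Original: ∀x ∃y E(x,y)
Rule: ¬∀→∃, ¬∃→∀, negate predicate.
Negation: ∃x ∀y ¬E(x,y)

∃x ∀y ¬E(x,y)


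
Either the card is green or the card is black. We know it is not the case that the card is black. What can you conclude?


Disjunctive syllogism: P ∨ Q, ¬P ⊢ Q
Disjunction: the card is green ∨ the card is black
We know it is not the case that the card is black.
By disjunctive syllogism, the other disjunct must be true.

The card is green


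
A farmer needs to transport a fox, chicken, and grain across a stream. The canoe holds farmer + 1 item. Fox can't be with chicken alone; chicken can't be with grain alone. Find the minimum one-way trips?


1. farmer+chicken → 2. farmer ← 3. farmer+fox → 4. farmer+chicken ← 5. farmer+grain → 6. farmer ← 7. farmer+chicken →
Minimum trips = 7

7


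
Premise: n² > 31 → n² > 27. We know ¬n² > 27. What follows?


Modus tollens: P → Q, ¬Q ⊢ ¬P
P: n² > 31
Q: n² > 27
We have P → Q and Q is false.
By modus tollens, P must be false.

It is not the case that n² > 31


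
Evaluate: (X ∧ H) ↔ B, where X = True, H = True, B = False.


X = True, H = True, B = False
Step 1: X ∧ H = True AND True = True
Step 2: (True) ↔ B: true when both sides have same truth value.
Result: True ↔ False = False

False


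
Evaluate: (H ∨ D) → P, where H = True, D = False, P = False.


H = True, D = False, P = False
Step 1: H ∨ D = True OR False = True
Step 2: (True) → P: false only when antecedent=True and P=False.
Result: False

False


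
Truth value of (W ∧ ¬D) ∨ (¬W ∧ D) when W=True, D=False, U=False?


W = True, D = False, U = False
Expression: (W ∧ ¬D) ∨ (¬W ∧ D)
Step 1: ¬D = NOT False = True
Step 2: W ∧ ¬D = True AND True = True
Step 3: ¬W = NOT True = False
Step 4: ¬W ∧ D = False AND False = False
Step 5: (True) ∨ (False) = True OR False = True

True


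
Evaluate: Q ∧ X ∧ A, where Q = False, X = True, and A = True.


Q = False, X = True, A = True
Step 1: Q ∧ X = False AND True = False
Step 2: (False) ∧ A = (False) AND True = False
AND is true only when ALL operands are true.

False


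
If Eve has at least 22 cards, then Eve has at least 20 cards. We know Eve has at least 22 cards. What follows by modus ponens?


Modus ponens: P → Q, P ⊢ Q
P: Eve has at least 22 cards
Q: Eve has at least 20 cards
We have P → Q and P is true.
By modus ponens, Q must be true.

Eve has at least 20 cards


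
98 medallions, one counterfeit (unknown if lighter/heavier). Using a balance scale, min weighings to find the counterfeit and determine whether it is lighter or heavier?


Let n = 98. 196 possibilities (n medallions × lighter/heavier); each weighing has 3 outcomes.
Bound for k weighings: say the first weighing puts j medallions on each pan. If it tips, the 2j weighed medallions remain suspects (each with a known direction) and k-1 weighings give 3^(k-1) outcomes; 3^(k-1) is odd, so 2j ≤ 3^(k-1) - 1. If it balances, the n - 2j unweighed medallions remain with direction unknown: 2(n - 2j) ≤ 3^(k-1) - 1 by the same parity argument. Adding, n ≤ (3^(k-1) - 1) + (3^(k-1) - 1)/2 = (3^k - 3)/2, and the classical three-group strategy achieves this (3 medallions in 2 weighings, 12 in 3, 39 in 4, 120 in 5).
So we need the smallest k with (3^k - 3)/2 ≥ 98.
k = 4: (3^4 - 3)/2 = 39 < 98 ✗
k = 5: (3^5 - 3)/2 = 120 ≥ 98 ✓

5
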